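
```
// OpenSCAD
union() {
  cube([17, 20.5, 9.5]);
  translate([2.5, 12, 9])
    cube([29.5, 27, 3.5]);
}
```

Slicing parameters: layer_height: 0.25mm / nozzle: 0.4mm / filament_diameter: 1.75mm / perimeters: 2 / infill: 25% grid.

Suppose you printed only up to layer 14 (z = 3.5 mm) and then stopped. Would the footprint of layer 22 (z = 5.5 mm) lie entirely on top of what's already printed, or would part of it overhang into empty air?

Compare the two slices. At z = 3.5: the cube (footprint 17×20.5) is included at this height (area 348.50 mm²); the cube at (2.5, 12) is not intersected at this z (z outside [9, 12.5]); Taking the union: only the 17×20.5 cube is present, so the union is just that shape — area = 348.50 mm². At z = 5.5: the cube (footprint 17×20.5) is included at this height (area 348.50 mm²); the cube at (2.5, 12) is not intersected at this z (z outside [9, 12.5]); Combining (union): only the 17×20.5 cube is present, so the union is just that shape — area = 348.50 mm². Checking containment: the cross-section at z = 5.5 is a subset of the cross-section at z = 3.5.

entirely on top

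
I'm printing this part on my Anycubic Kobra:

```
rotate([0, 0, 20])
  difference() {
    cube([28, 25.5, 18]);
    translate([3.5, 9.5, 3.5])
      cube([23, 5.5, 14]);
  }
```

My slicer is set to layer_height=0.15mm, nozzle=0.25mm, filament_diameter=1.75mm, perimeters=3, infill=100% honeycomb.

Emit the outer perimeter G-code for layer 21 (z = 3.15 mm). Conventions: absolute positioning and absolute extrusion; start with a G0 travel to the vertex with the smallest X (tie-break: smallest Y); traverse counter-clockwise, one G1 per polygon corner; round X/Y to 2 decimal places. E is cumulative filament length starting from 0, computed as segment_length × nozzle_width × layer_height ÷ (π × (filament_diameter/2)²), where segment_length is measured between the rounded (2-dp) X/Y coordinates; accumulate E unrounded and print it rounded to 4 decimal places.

At z = 3.15 mm: the 28×25.5 cube contributes its full rectangle; the cube at (3.5, 9.5) does not reach this height (z outside [3.5, 17.5]); After the difference (first − rest): none of the subtracted shapes is present at this height, so the 28×25.5 cube is unchanged — 1 connected region; (whole slice rotated 20° about Z — lengths, areas and connectivity unchanged). The outline is a single polygon with 4 vertices. Extrusion per mm of travel: 0.25 × 0.15 / (π × 0.875²) = 0.015591. Accumulating E over each segment gives final E = 1.6681.

G0 X-8.72 Y23.96 Z3.15
G1 X0.00 Y0.00 E0.3975
G1 X26.31 Y9.58 E0.8341
G1 X17.59 Y33.54 E1.2316
G1 X-8.72 Y23.96 E1.6681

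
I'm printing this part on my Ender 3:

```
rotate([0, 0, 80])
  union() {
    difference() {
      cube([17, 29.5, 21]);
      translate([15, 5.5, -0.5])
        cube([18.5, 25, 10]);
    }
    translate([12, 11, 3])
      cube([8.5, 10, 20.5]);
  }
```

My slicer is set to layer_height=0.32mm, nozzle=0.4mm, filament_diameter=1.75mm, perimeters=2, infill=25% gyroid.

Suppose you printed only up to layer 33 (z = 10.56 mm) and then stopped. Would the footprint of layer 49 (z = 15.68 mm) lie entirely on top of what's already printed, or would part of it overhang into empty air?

entirely on top

Compare the two slices. At z = 10.56: the cube is present — its section is the full 17×29.5 rectangle (area 501.50 mm²); the cube at (15, 5.5) is not intersected at this z (z outside [-0.5, 9.5]); After the difference (first − rest): none of the subtracted shapes is present at this height, so the 17×29.5 cube is unchanged — area = 501.50 mm²; the cube at (12, 11) (footprint 8.5×10) is included at this height (area 85.00 mm²); Combining (union): the regions partially overlap — summed areas 586.50 mm² minus the doubly-counted overlap 50.00 mm² gives 536.50 mm² — area = 536.50 mm²; (whole slice rotated 80° about Z — lengths, areas and connectivity unchanged). At z = 15.68: the cube is present — its section is the full 17×29.5 rectangle (area 501.50 mm²); the cube at (15, 5.5) is not intersected at this z (z outside [-0.5, 9.5]); Subtracting the remaining from the first: none of the subtracted shapes is present at this height, so the 17×29.5 cube is unchanged — area = 501.50 mm²; the cube at (12, 11) is present — its section is the full 8.5×10 rectangle (area 85.00 mm²); Taking the union: the regions partially overlap — summed areas 586.50 mm² minus the doubly-counted overlap 50.00 mm² gives 536.50 mm² — area = 536.50 mm²; (rotated 80° about Z; rotation is an isometry so areas/perimeters/island counts are preserved). Checking containment: the cross-section at z = 15.68 is a subset of the cross-section at z = 10.56.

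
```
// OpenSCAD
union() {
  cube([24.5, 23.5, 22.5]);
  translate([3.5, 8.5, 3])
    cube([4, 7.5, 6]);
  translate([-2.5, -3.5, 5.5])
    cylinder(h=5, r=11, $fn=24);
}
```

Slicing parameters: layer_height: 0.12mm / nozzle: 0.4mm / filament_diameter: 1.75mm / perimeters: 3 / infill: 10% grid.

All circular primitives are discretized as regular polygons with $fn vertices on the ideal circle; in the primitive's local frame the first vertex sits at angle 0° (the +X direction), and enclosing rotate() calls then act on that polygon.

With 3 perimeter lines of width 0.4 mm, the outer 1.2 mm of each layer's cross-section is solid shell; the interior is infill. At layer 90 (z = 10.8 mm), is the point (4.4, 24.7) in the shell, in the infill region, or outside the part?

outside

At z = 10.8 mm: the cube (footprint 24.5×23.5) is included at this height; the cube at (3.5, 8.5) is absent (z outside [3, 9]); the cylinder at (-2.5, -3.5) does not reach this height (z outside [5.5, 10.5]); Combining (union): only the 24.5×23.5 cube is present, so the union is just that shape — 1 connected region. Overall, the cross-section is a single solid region. The nearest boundary edge runs (24.50, 23.50)→(0.00, 23.50); distance from the point to it = 1.20 mm. The point is not inside any of the regions above, so it lies outside the cross-section (1.20 mm from the nearest boundary).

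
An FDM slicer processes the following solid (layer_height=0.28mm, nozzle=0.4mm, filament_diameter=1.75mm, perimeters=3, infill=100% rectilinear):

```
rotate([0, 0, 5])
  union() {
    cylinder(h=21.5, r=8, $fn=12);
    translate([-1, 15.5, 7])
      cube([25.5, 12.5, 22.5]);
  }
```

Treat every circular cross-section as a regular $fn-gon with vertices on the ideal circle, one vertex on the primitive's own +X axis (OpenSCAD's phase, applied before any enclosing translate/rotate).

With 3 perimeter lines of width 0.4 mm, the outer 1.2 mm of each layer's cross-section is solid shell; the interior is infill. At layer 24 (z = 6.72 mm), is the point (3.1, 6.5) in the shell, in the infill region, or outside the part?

At z = 6.72 mm: the r=8 cylinder contributes a regular 12-gon of circumradius 8; the cube at (-1, 15.5) is not intersected at this z (z outside [7, 29.5]); Merging all regions: only the r=8 cylinder is present, so the union is just that shape — 1 connected region; (rotated 5° about Z; rotation is an isometry so areas/perimeters/island counts are preserved). Overall, the cross-section is a single solid region. Undo the 5° rotation: the query point maps to (3.655, 6.205) in the un-rotated model frame. The nearest boundary edge runs (6.93, 4.00)→(4.00, 6.93); distance from the point to it = 0.76 mm. The point is inside the cross-section, 0.76 mm from the nearest boundary — within the 1.2 mm shell band (3 × 0.4).

shell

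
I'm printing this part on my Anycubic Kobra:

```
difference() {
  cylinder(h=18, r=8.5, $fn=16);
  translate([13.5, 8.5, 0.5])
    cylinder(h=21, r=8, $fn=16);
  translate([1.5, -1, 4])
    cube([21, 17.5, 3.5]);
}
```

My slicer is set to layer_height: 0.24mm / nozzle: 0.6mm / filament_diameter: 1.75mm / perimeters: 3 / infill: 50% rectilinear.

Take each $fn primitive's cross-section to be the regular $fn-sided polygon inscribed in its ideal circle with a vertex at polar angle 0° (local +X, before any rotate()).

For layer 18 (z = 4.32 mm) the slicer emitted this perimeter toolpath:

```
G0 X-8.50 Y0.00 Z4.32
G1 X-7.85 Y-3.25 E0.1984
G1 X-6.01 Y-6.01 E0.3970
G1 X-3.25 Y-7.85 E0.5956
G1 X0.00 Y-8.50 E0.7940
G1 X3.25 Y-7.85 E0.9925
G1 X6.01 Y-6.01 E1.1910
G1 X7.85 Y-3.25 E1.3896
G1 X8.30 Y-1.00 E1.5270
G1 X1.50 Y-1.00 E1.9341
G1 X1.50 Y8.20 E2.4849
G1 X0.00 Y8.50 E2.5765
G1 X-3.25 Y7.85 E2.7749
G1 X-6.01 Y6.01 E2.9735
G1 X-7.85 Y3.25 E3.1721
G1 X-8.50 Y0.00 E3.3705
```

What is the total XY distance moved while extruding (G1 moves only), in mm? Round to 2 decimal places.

Sum the Euclidean lengths of each G1 segment: total = 56.30 mm.

56.30 mm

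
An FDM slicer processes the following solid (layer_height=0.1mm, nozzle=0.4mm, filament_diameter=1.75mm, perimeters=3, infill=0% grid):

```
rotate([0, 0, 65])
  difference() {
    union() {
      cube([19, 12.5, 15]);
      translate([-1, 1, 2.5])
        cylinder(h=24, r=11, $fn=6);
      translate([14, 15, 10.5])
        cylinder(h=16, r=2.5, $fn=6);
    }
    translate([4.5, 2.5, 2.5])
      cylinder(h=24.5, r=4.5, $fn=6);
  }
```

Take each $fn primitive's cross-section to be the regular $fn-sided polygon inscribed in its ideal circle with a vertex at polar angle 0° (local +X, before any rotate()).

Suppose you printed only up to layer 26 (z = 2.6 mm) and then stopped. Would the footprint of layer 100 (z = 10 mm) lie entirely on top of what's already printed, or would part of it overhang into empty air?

Compare the two slices. At z = 2.6: the cube is present — its section is the full 19×12.5 rectangle (area 237.50 mm²); the cylinder at (-1, 1): section is a regular 6-gon, circumradius r=11 (area = (6/2)·11.000²·sin(360°/6) = 314.37 mm²); the cylinder at (14, 15) does not reach this height (z outside [10.5, 26.5]); Merging all regions: the regions partially overlap — summed areas 551.87 mm² minus the doubly-counted overlap 78.78 mm² gives 473.09 mm² — area = 473.09 mm²; the cylinder at (4.5, 2.5): section is a regular 6-gon, circumradius r=4.5 (area = (6/2)·4.500²·sin(360°/6) = 52.61 mm²); After the difference (first − rest): starting from the result so far (473.09 mm²), the r=4.5 cylinder at (4.5, 2.5) lies wholly inside it (removes its full 52.61 mm² and its 27.00 mm outline becomes a hole wall) — area = 420.48 mm²; (rotated 65° about Z; rotation is an isometry so areas/perimeters/island counts are preserved). At z = 10: the 19×12.5 cube contributes its full rectangle (area 237.50 mm²); the r=11 cylinder at (-1, 1) contributes a regular 6-gon of circumradius 11 (area = (6/2)·11.000²·sin(360°/6) = 314.37 mm²); the cylinder at (14, 15) is absent (z outside [10.5, 26.5]); Merging all regions: the regions partially overlap — summed areas 551.87 mm² minus the doubly-counted overlap 78.78 mm² gives 473.09 mm² — area = 473.09 mm²; the r=4.5 cylinder at (4.5, 2.5) contributes a regular 6-gon of circumradius 4.5 (area = (6/2)·4.500²·sin(360°/6) = 52.61 mm²); Subtracting the remaining from the first: starting from the result so far (473.09 mm²), the r=4.5 cylinder at (4.5, 2.5) lies wholly inside it (removes its full 52.61 mm² and its 27.00 mm outline becomes a hole wall) — area = 420.48 mm²; (rotated 65° about Z; rotation is an isometry so areas/perimeters/island counts are preserved). Checking containment: the cross-section at z = 10 is a subset of the cross-section at z = 2.6.

entirely on top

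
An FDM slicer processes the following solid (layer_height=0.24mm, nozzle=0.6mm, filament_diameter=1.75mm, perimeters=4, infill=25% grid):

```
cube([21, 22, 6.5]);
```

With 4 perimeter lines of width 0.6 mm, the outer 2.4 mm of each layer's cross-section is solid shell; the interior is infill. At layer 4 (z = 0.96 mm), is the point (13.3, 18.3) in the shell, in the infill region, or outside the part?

infill

At z = 0.96 mm: the cube is present — its section is the full 21×22 rectangle. Overall, the cross-section is a single solid region. The nearest boundary edge runs (21.00, 22.00)→(0.00, 22.00); distance from the point to it = 3.70 mm. The point is inside the cross-section and 3.70 mm from the nearest boundary — more than the 2.4 mm shell width (4 × 0.6), so it's in the infill interior.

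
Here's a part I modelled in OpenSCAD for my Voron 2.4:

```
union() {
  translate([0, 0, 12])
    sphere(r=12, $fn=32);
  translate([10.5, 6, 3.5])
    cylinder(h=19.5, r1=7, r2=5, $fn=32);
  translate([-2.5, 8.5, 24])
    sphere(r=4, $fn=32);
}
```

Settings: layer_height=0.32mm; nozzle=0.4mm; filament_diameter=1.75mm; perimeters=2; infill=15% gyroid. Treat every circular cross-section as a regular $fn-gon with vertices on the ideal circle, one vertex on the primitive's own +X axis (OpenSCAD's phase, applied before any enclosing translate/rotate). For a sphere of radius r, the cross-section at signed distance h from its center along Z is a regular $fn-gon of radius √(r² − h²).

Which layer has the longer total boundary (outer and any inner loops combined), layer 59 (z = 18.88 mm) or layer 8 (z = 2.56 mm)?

Layer 59 (z = 18.88): the r=12 sphere contributes a regular 32-gon of circumradius √(12²−6.88²) = 9.832 (perimeter = 2·32·9.832·sin(180°/32) = 61.68 mm); the cone at (10.5, 6) contributes a regular 32-gon of circumradius 5.423 (interpolated between r1=7 and r2=5 at t=0.789) (perimeter = 2·32·5.423·sin(180°/32) = 34.02 mm); the sphere at (-2.5, 8.5) is absent (|z−center|=5.120 > r=4); Combining (union): the regions partially overlap (shared area 18.44 mm²), so the edge portions inside another operand are dropped and the merged outline is re-measured after clipping — boundary = 76.83 mm. So its perimeter = 76.83 mm. Layer 8 (z = 2.56): the r=12 sphere contributes a regular 32-gon of circumradius √(12²−9.44²) = 7.409 (perimeter = 2·32·7.409·sin(180°/32) = 46.47 mm); the cone at (10.5, 6) is not intersected at this z (z outside [3.5, 23]); the sphere at (-2.5, 8.5) is absent (|z−center|=21.440 > r=4); Combining (union): only the r=12 sphere is present, so the union is just that shape — boundary = 46.47 mm. So its perimeter = 46.47 mm. Layer 59 is larger (76.83 vs 46.47 mm).

layer 59 (z = 18.88 mm)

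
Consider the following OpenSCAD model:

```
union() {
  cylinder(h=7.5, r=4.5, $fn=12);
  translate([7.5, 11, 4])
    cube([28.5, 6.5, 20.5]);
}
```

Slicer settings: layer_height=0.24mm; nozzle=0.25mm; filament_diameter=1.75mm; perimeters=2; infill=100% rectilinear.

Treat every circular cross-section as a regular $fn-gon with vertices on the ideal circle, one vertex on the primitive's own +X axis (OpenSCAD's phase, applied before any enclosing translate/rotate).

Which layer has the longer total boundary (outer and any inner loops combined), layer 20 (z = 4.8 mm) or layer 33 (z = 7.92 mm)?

layer 20 (z = 4.8 mm)

Layer 20 (z = 4.8): the r=4.5 cylinder contributes a regular 12-gon of circumradius 4.5 (perimeter = 2·12·4.500·sin(180°/12) = 27.95 mm); the 28.5×6.5 cube at (7.5, 11) contributes its full rectangle (perimeter 70.00 mm); Taking the union: the 2 present regions are separate (no shared area or edge), so areas and boundary lengths simply add and each stays a separate island — boundary = 97.95 mm. So its perimeter = 97.95 mm. Layer 33 (z = 7.92): the cylinder does not reach this height (z outside [0, 7.5]); the cube at (7.5, 11) (footprint 28.5×6.5) is included at this height (perimeter 70.00 mm); Merging all regions: only the 28.5×6.5 cube at (7.5, 11) is present, so the union is just that shape — boundary = 70.00 mm. So its perimeter = 70.00 mm. Layer 20 is larger (97.95 vs 70.00 mm).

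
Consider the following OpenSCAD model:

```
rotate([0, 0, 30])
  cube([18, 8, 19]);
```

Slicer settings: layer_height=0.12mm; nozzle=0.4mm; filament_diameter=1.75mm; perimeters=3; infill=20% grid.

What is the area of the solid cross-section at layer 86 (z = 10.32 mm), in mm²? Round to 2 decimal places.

144.00 mm²

At z = 10.32 mm: the cube is present — its section is the full 18×8 rectangle (area 144.00 mm²); (rotated 30° about Z; rotation is an isometry so areas/perimeters/island counts are preserved). Overall, the cross-section is a single solid region. Net area = 144.00 mm².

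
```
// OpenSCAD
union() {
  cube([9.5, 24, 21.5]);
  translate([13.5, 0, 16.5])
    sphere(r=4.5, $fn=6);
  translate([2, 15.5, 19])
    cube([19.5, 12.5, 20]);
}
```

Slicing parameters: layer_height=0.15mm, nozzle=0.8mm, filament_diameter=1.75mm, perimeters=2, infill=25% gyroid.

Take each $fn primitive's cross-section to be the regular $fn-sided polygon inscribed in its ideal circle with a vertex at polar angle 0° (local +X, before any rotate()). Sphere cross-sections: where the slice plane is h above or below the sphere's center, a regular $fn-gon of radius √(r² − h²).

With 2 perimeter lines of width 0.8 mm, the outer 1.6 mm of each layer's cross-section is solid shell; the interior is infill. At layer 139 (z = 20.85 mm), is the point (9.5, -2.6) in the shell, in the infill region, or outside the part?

outside

At z = 20.85 mm: the cube (footprint 9.5×24) is included at this height; the r=4.5 sphere at (13.5, 0) slices to a regular 6-gon of circumradius 1.152 (√(r²−h²) with h=4.35 from center); the 19.5×12.5 cube at (2, 15.5) contributes its full rectangle; Merging all regions: the regions partially overlap (shared area 63.75 mm²), so overlapping operands fuse into one piece — 2 connected regions. Overall, the cross-section has 2 separate islands. The nearest boundary edge runs (9.50, 15.50)→(9.50, 0.00); distance from the point to it = 2.60 mm. The point is not inside any of the regions above, so it lies outside the cross-section (2.60 mm from the nearest boundary).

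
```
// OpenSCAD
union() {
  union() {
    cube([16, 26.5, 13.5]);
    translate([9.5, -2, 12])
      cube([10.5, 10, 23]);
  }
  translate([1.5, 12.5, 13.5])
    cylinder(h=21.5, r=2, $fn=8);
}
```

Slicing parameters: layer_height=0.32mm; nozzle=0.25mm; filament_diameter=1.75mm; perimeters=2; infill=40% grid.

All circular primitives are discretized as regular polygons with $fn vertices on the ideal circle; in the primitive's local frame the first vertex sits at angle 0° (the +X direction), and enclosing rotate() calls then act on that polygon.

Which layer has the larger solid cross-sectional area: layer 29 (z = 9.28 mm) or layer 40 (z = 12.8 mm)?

layer 40 (z = 12.8 mm)

Layer 29 (z = 9.28): the cube (footprint 16×26.5) is included at this height (area 424.00 mm²); the cube at (9.5, -2) does not reach this height (z outside [12, 35]); Merging all regions: only the 16×26.5 cube is present, so the union is just that shape — area = 424.00 mm²; the cylinder at (1.5, 12.5) is not intersected at this z (z outside [13.5, 35]); Merging all regions: only the result so far is present, so the union is just that shape — area = 424.00 mm². So its area = 424.00 mm². Layer 40 (z = 12.8): the cube (footprint 16×26.5) is included at this height (area 424.00 mm²); the cube at (9.5, -2) (footprint 10.5×10) is included at this height (area 105.00 mm²); Merging all regions: the regions partially overlap — summed areas 529.00 mm² minus the doubly-counted overlap 52.00 mm² gives 477.00 mm² — area = 477.00 mm²; the cylinder at (1.5, 12.5) is not intersected at this z (z outside [13.5, 35]); Combining (union): only that combined region is present, so the union is just that shape — area = 477.00 mm². So its area = 477.00 mm². Layer 40 is larger (477.00 vs 424.00 mm²).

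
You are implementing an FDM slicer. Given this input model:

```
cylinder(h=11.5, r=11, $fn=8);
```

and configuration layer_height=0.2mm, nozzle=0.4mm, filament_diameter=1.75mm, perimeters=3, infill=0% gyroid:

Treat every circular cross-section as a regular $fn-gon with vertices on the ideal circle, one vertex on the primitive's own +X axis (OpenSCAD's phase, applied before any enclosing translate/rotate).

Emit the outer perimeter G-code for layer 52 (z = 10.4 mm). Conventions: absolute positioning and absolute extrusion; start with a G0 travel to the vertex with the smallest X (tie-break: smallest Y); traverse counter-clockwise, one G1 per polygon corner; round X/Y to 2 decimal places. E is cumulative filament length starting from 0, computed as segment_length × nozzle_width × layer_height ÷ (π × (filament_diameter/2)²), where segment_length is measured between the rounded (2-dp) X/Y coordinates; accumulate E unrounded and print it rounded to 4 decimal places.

At z = 10.4 mm: the r=11 cylinder gives a regular 8-gon of circumradius 11 (constant along its height). The outline is a single polygon with 8 vertices. Extrusion per mm of travel: 0.4 × 0.2 / (π × 0.875²) = 0.033260. Accumulating E over each segment gives final E = 2.2404.

G0 X-11.00 Y0.00 Z10.40
G1 X-7.78 Y-7.78 E0.2801
G1 X0.00 Y-11.00 E0.5601
G1 X7.78 Y-7.78 E0.8402
G1 X11.00 Y0.00 E1.1202
G1 X7.78 Y7.78 E1.4003
G1 X0.00 Y11.00 E1.6803
G1 X-7.78 Y7.78 E1.9604
G1 X-11.00 Y0.00 E2.2404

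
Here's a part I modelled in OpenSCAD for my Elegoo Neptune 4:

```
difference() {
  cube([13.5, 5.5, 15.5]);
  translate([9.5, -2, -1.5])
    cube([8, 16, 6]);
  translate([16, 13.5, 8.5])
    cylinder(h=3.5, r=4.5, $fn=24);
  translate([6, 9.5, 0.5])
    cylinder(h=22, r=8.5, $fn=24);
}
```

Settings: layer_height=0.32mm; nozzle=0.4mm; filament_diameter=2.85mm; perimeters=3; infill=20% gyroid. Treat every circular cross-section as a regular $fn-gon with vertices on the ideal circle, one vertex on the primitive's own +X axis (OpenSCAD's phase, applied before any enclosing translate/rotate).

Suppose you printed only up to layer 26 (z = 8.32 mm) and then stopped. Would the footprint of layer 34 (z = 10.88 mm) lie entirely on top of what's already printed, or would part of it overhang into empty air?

entirely on top

Compare the two slices. At z = 8.32: the cube is present — its section is the full 13.5×5.5 rectangle (area 74.25 mm²); the cube at (9.5, -2) is not intersected at this z (z outside [-1.5, 4.5]); the cylinder at (16, 13.5) is absent (z outside [8.5, 12]); the r=8.5 cylinder at (6, 9.5) contributes a regular 24-gon of circumradius 8.5 (area = (24/2)·8.500²·sin(360°/24) = 224.40 mm²); After the difference (first − rest): starting from the 13.5×5.5 cube (74.25 mm²), the r=8.5 cylinder at (6, 9.5) partially overlaps it — only the 45.66 mm² overlap (of its 224.40 mm²) is removed, clipping the outline — area = 28.59 mm². At z = 10.88: the cube is present — its section is the full 13.5×5.5 rectangle (area 74.25 mm²); the cube at (9.5, -2) is not intersected at this z (z outside [-1.5, 4.5]); the r=4.5 cylinder at (16, 13.5) gives a regular 24-gon of circumradius 4.5 (constant along its height) (area = (24/2)·4.500²·sin(360°/24) = 62.89 mm²); the cylinder at (6, 9.5): section is a regular 24-gon, circumradius r=8.5 (area = (24/2)·8.500²·sin(360°/24) = 224.40 mm²); Subtracting the remaining from the first: starting from the 13.5×5.5 cube (74.25 mm²), the r=4.5 cylinder at (16, 13.5) misses the remaining region (no effect); the r=8.5 cylinder at (6, 9.5) partially overlaps it — only the 45.66 mm² overlap (of its 224.40 mm²) is removed, clipping the outline — area = 28.59 mm². Checking containment: the cross-section at z = 10.88 is a subset of the cross-section at z = 8.32.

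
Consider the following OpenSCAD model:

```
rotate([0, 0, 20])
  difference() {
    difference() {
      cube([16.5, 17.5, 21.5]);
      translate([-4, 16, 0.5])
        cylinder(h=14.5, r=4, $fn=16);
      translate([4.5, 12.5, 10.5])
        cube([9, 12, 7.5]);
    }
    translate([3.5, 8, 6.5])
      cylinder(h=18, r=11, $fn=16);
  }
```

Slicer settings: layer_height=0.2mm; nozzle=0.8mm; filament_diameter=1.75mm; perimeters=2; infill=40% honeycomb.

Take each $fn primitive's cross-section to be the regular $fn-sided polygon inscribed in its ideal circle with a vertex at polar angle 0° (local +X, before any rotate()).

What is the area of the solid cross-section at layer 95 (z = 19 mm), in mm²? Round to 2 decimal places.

At z = 19 mm: the 16.5×17.5 cube contributes its full rectangle (area 288.75 mm²); the cylinder at (-4, 16) is not intersected at this z (z outside [0.5, 15]); the cube at (4.5, 12.5) is absent (z outside [10.5, 18]); Subtracting the remaining from the first: none of the subtracted shapes is present at this height, so the 16.5×17.5 cube is unchanged — area = 288.75 mm²; the r=11 cylinder at (3.5, 8) contributes a regular 16-gon of circumradius 11 (area = (16/2)·11.000²·sin(360°/16) = 370.44 mm²); Subtracting the remaining from the first: starting from the result so far (288.75 mm²), the r=11 cylinder at (3.5, 8) partially overlaps it — only the 227.22 mm² overlap (of its 370.44 mm²) is removed, clipping the outline — area = 61.53 mm²; (rotated 20° about Z; rotation is an isometry so areas/perimeters/island counts are preserved). Overall, the cross-section is a single solid region. Net area = 61.53 mm².

61.53 mm²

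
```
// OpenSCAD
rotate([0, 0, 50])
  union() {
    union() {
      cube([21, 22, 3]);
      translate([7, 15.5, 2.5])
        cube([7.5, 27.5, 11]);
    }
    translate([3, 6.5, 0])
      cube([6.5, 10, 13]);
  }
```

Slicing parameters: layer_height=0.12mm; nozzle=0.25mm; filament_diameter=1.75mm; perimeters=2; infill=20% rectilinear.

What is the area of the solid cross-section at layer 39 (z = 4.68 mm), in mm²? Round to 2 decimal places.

268.75 mm²

At z = 4.68 mm: the cube does not reach this height (z outside [0, 3]); the cube at (7, 15.5) is present — its section is the full 7.5×27.5 rectangle (area 206.25 mm²); Combining (union): only the 7.5×27.5 cube at (7, 15.5) is present, so the union is just that shape — area = 206.25 mm²; the cube at (3, 6.5) is present — its section is the full 6.5×10 rectangle (area 65.00 mm²); Merging all regions: the regions partially overlap — summed areas 271.25 mm² minus the doubly-counted overlap 2.50 mm² gives 268.75 mm² — area = 268.75 mm²; (whole slice rotated 50° about Z — lengths, areas and connectivity unchanged). Overall, the cross-section is a single solid region. Net area = 268.75 mm².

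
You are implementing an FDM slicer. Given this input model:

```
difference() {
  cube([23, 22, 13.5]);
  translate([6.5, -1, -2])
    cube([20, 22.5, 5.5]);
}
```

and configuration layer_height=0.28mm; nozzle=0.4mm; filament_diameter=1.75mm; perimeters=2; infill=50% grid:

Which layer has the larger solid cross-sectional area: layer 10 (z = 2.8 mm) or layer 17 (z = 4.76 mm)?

Layer 10 (z = 2.8): the cube (footprint 23×22) is included at this height (area 506.00 mm²); the 20×22.5 cube at (6.5, -1) contributes its full rectangle (area 450.00 mm²); After the difference (first − rest): starting from the 23×22 cube (506.00 mm²), the 20×22.5 cube at (6.5, -1) partially overlaps it — only the 354.75 mm² overlap (of its 450.00 mm²) is removed, clipping the outline — area = 151.25 mm². So its area = 151.25 mm². Layer 17 (z = 4.76): the cube (footprint 23×22) is included at this height (area 506.00 mm²); the cube at (6.5, -1) does not reach this height (z outside [-2, 3.5]); Subtracting the remaining from the first: none of the subtracted shapes is present at this height, so the 23×22 cube is unchanged — area = 506.00 mm². So its area = 506.00 mm². Layer 17 is larger (506.00 vs 151.25 mm²).

layer 17 (z = 4.76 mm)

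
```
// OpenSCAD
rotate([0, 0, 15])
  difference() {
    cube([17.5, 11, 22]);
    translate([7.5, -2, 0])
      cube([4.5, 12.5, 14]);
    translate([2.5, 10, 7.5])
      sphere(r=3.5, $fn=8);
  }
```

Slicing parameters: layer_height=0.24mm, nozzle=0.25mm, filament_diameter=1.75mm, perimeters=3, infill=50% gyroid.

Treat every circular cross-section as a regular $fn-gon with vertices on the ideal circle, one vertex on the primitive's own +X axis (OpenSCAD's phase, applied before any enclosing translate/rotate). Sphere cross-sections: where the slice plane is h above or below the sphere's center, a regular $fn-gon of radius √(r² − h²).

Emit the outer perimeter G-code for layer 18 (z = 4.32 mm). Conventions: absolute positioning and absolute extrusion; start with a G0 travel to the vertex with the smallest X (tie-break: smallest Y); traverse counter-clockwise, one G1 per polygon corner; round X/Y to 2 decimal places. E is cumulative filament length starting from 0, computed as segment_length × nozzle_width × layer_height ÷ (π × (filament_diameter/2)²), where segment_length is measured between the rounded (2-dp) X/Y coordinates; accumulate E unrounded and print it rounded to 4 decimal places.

At z = 4.32 mm: the cube is present — its section is the full 17.5×11 rectangle; the cube at (7.5, -2) (footprint 4.5×12.5) is included at this height; the r=3.5 sphere at (2.5, 10) contributes a regular 8-gon of circumradius √(3.5²−3.18²) = 1.462; Taking the first minus the rest: starting from the 17.5×11 cube, the 4.5×12.5 cube at (7.5, -2) partially overlaps it — only the 47.25 mm² overlap (of its 56.25 mm²) is removed, clipping the outline; the r=3.5 sphere at (2.5, 10) partially overlaps it — only the 5.53 mm² overlap (of its 6.05 mm²) is removed, clipping the outline — 1 connected region; (whole slice rotated 15° about Z — lengths, areas and connectivity unchanged). The outline is a single polygon with 15 vertices. Extrusion per mm of travel: 0.25 × 0.24 / (π × 0.875²) = 0.024945. Accumulating E over each segment gives final E = 2.0588.

G0 X-2.85 Y10.63 Z4.32
G1 X0.00 Y0.00 E0.2745
G1 X7.24 Y1.94 E0.4615
G1 X4.53 Y12.08 E0.7233
G1 X8.87 Y13.25 E0.8355
G1 X11.59 Y3.11 E1.0973
G1 X16.90 Y4.53 E1.2345
G1 X14.06 Y15.15 E1.5087
G1 X0.58 Y11.54 E1.8568
G1 X1.24 Y10.68 E1.8838
G1 X1.09 Y9.58 E1.9115
G1 X0.21 Y8.89 E1.9394
G1 X-0.90 Y9.04 E1.9674
G1 X-1.59 Y9.93 E1.9955
G1 X-1.44 Y11.00 E2.0224
G1 X-2.85 Y10.63 E2.0588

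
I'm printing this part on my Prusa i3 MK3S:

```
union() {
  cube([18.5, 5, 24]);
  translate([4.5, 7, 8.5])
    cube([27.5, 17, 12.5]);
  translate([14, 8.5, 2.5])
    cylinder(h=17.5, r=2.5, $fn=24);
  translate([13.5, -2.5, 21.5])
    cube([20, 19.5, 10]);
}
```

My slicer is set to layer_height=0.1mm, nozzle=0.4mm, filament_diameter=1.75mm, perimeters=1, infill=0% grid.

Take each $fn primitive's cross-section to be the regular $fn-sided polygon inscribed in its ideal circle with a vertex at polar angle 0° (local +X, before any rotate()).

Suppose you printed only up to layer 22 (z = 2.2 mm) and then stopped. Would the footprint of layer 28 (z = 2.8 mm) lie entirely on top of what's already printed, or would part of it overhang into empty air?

Compare the two slices. At z = 2.2: the cube (footprint 18.5×5) is included at this height (area 92.50 mm²); the cube at (4.5, 7) is not intersected at this z (z outside [8.5, 21]); the cylinder at (14, 8.5) is not intersected at this z (z outside [2.5, 20]); the cube at (13.5, -2.5) is absent (z outside [21.5, 31.5]); Merging all regions: only the 18.5×5 cube is present, so the union is just that shape — area = 92.50 mm². At z = 2.8: the cube is present — its section is the full 18.5×5 rectangle (area 92.50 mm²); the cube at (4.5, 7) does not reach this height (z outside [8.5, 21]); the r=2.5 cylinder at (14, 8.5) gives a regular 24-gon of circumradius 2.5 (constant along its height) (area = (24/2)·2.500²·sin(360°/24) = 19.41 mm²); the cube at (13.5, -2.5) does not reach this height (z outside [21.5, 31.5]); Taking the union: the 2 present regions are separate (no shared area or edge), so areas and boundary lengths simply add and each stays a separate island — area = 111.91 mm². Checking containment: at z = 2.8 the cross-section extends beyond the z = 2.2 cross-section by about 19.41 mm².

part overhangs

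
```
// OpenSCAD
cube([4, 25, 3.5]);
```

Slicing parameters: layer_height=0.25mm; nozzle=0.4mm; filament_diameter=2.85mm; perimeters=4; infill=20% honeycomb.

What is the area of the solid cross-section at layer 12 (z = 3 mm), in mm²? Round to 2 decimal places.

100.00 mm²

At z = 3 mm: the cube (footprint 4×25) is included at this height (area 100.00 mm²). Overall, the cross-section is a single solid region. Net area = 100.00 mm².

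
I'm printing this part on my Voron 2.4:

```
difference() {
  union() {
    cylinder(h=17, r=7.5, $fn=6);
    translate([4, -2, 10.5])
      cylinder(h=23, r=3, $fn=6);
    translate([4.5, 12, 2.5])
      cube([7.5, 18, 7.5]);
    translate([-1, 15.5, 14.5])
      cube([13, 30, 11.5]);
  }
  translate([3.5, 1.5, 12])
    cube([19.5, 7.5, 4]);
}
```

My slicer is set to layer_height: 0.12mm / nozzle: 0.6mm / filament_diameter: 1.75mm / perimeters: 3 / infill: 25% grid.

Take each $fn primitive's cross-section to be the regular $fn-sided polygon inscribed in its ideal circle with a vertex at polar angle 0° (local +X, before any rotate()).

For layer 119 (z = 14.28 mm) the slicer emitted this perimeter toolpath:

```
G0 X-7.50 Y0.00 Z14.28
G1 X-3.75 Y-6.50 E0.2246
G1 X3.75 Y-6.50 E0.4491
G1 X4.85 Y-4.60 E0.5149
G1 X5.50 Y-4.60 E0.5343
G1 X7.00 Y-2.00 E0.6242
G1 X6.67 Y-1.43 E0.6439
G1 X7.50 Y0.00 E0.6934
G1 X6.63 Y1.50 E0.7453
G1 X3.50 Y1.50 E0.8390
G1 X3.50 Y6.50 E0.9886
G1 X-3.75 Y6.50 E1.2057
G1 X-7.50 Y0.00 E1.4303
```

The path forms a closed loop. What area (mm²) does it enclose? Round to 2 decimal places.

Apply the shoelace formula to the sequence of (X, Y) vertices; enclosed area = 139.67 mm².

139.67 mm²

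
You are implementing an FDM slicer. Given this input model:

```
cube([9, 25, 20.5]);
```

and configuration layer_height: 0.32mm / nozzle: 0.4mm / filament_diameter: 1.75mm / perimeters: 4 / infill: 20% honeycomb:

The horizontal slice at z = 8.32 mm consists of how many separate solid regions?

At z = 8.32 mm: the cube (footprint 9×25) is included at this height. The result has 1 disconnected region.

1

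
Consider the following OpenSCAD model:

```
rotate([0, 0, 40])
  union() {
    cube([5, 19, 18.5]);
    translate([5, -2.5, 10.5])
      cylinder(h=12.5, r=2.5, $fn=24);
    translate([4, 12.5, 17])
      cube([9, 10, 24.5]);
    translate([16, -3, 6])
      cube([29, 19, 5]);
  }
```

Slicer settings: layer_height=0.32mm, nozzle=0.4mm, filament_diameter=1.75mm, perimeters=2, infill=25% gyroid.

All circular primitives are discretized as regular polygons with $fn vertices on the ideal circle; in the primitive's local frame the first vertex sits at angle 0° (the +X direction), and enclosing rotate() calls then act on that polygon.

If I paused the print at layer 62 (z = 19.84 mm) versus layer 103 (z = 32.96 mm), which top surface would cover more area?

Layer 62 (z = 19.84): the cube is absent (z outside [0, 18.5]); the r=2.5 cylinder at (5, -2.5) contributes a regular 24-gon of circumradius 2.5 (area = (24/2)·2.500²·sin(360°/24) = 19.41 mm²); the 9×10 cube at (4, 12.5) contributes its full rectangle (area 90.00 mm²); the cube at (16, -3) is not intersected at this z (z outside [6, 11]); Taking the union: the 2 present regions are separate (no shared area or edge), so areas and boundary lengths simply add and each stays a separate island — area = 109.41 mm²; (whole slice rotated 40° about Z — lengths, areas and connectivity unchanged). So its area = 109.41 mm². Layer 103 (z = 32.96): the cube does not reach this height (z outside [0, 18.5]); the cylinder at (5, -2.5) is absent (z outside [10.5, 23]); the cube at (4, 12.5) is present — its section is the full 9×10 rectangle (area 90.00 mm²); the cube at (16, -3) does not reach this height (z outside [6, 11]); Merging all regions: only the 9×10 cube at (4, 12.5) is present, so the union is just that shape — area = 90.00 mm²; (rotated 40° about Z; rotation is an isometry so areas/perimeters/island counts are preserved). So its area = 90.00 mm². Layer 62 is larger (109.41 vs 90.00 mm²).

layer 62 (z = 19.84 mm)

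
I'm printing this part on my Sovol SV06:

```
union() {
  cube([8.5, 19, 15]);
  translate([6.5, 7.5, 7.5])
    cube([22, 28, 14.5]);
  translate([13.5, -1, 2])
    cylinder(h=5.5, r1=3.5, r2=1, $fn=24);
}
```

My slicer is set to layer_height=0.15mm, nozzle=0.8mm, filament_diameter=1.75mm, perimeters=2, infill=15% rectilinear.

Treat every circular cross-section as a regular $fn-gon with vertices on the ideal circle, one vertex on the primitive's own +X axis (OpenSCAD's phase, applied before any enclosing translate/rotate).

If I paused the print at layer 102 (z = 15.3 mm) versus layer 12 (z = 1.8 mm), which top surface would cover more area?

Layer 102 (z = 15.3): the cube is absent (z outside [0, 15]); the cube at (6.5, 7.5) is present — its section is the full 22×28 rectangle (area 616.00 mm²); the cone at (13.5, -1) does not reach this height (z outside [2, 7.5]); Merging all regions: only the 22×28 cube at (6.5, 7.5) is present, so the union is just that shape — area = 616.00 mm². So its area = 616.00 mm². Layer 12 (z = 1.8): the 8.5×19 cube contributes its full rectangle (area 161.50 mm²); the cube at (6.5, 7.5) is absent (z outside [7.5, 22]); the cone at (13.5, -1) is absent (z outside [2, 7.5]); Taking the union: only the 8.5×19 cube is present, so the union is just that shape — area = 161.50 mm². So its area = 161.50 mm². Layer 102 is larger (616.00 vs 161.50 mm²).

layer 102 (z = 15.3 mm)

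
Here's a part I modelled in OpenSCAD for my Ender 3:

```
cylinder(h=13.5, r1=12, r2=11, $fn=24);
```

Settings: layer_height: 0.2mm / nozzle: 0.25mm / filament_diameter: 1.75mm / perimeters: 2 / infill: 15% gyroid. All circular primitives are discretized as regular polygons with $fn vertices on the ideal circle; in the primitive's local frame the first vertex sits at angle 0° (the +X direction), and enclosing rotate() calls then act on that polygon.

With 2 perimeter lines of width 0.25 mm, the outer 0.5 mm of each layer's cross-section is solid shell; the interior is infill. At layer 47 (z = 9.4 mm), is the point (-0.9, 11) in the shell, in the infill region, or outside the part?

shell

At z = 9.4 mm: the cone (r1=12→r2=11) has section circumradius 11.304 here — a regular 24-gon. Overall, the cross-section is a single solid region. The nearest boundary edge runs (0.00, 11.30)→(-2.93, 10.92); distance from the point to it = 0.18 mm. The point is inside the cross-section, 0.18 mm from the nearest boundary — within the 0.5 mm shell band (2 × 0.25).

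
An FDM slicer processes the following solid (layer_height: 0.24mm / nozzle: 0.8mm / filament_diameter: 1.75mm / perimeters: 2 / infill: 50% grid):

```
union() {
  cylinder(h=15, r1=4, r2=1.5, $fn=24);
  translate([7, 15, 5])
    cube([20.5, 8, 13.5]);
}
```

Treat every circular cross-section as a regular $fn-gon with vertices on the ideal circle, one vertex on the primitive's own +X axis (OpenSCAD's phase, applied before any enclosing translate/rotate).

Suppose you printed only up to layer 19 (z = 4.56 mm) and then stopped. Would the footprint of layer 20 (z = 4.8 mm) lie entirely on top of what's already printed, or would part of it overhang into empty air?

entirely on top

Compare the two slices. At z = 4.56: the cone: at t=0.304 of its height the radius interpolates to r₁+(r₂−r₁)t = 3.240, giving a regular 24-gon of that circumradius (area = (24/2)·3.240²·sin(360°/24) = 32.60 mm²); the cube at (7, 15) is absent (z outside [5, 18.5]); Taking the union: only the cone is present, so the union is just that shape — area = 32.60 mm². At z = 4.8: the cone contributes a regular 24-gon of circumradius 3.200 (interpolated between r1=4 and r2=1.5 at t=0.320) (area = (24/2)·3.200²·sin(360°/24) = 31.80 mm²); the cube at (7, 15) is absent (z outside [5, 18.5]); Merging all regions: only the cone is present, so the union is just that shape — area = 31.80 mm². Checking containment: the cross-section at z = 4.8 is a subset of the cross-section at z = 4.56.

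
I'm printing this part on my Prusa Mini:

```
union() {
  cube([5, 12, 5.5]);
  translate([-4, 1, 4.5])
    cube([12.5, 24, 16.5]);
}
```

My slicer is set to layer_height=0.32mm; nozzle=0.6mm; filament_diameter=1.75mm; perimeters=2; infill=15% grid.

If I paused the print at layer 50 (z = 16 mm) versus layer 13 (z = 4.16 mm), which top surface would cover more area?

Layer 50 (z = 16): the cube is absent (z outside [0, 5.5]); the 12.5×24 cube at (-4, 1) contributes its full rectangle (area 300.00 mm²); Combining (union): only the 12.5×24 cube at (-4, 1) is present, so the union is just that shape — area = 300.00 mm². So its area = 300.00 mm². Layer 13 (z = 4.16): the cube (footprint 5×12) is included at this height (area 60.00 mm²); the cube at (-4, 1) does not reach this height (z outside [4.5, 21]); Taking the union: only the 5×12 cube is present, so the union is just that shape — area = 60.00 mm². So its area = 60.00 mm². Layer 50 is larger (300.00 vs 60.00 mm²).

layer 50 (z = 16 mm)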